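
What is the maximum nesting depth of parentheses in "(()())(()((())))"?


Input: "(()())(()((())))"
Tracking depth:
  Position 0 '(': depth becomes 1
  Position 1 '(': depth becomes 2
  Position 2 ')': depth becomes 1
  Position 3 '(': depth becomes 2
  Position 4 ')': depth becomes 1
  Position 5 ')': depth becomes 0
  Position 6 '(': depth becomes 1
  Position 7 '(': depth becomes 2
  Position 8 ')': depth becomes 1
  Position 9 '(': depth becomes 2
  Position 10 '(': depth becomes 3
  Position 11 '(': depth becomes 4
  Position 12 ')': depth becomes 3
  Position 13 ')': depth becomes 2
  Position 14 ')': depth becomes 1
  Position 15 ')': depth becomes 0
Maximum depth reached: 4

4


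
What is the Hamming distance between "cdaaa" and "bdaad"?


Comparing "cdaaa" and "bdaad" position by position:
  Position 0: 'c' vs 'b' => differ
  Position 1: 'd' vs 'd' => same
  Position 2: 'a' vs 'a' => same
  Position 3: 'a' vs 'a' => same
  Position 4: 'a' vs 'd' => differ
Total differences (Hamming distance): 2

2


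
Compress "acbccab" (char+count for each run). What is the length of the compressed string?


Input: acbccab
Runs:
  'a' x 1 => "a1"
  'c' x 1 => "c1"
  'b' x 1 => "b1"
  'c' x 2 => "c2"
  'a' x 1 => "a1"
  'b' x 1 => "b1"
Compressed: "a1c1b1c2a1b1"
Compressed length: 12

12


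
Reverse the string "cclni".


Input: cclni
Reading characters right to left:
  Position 4: 'i'
  Position 3: 'n'
  Position 2: 'l'
  Position 1: 'c'
  Position 0: 'c'
Reversed: inlcc

inlcc


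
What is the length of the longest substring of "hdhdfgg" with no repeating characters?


Input: "hdhdfgg"
Sliding window (track last position of each char):
  Position 0 ('h'): window [0,0] length 1 -- new best
  Position 1 ('d'): window [0,1] length 2 -- new best
  Position 2 ('h'): repeat (last at 0), move window start to 1
  Position 2 ('h'): window [1,2] length 2
  Position 3 ('d'): repeat (last at 1), move window start to 2
  Position 3 ('d'): window [2,3] length 2
  Position 4 ('f'): window [2,4] length 3 -- new best
  Position 5 ('g'): window [2,5] length 4 -- new best
  Position 6 ('g'): repeat (last at 5), move window start to 6
  Position 6 ('g'): window [6,6] length 1
Longest substring with no repeats: "hdfg" with length 4

4


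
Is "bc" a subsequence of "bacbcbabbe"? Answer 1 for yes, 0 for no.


Check if "bc" is a subsequence of "bacbcbabbe"
Greedy scan:
  Position 0 ('b'): matches sub[0] = 'b'
  Position 1 ('a'): no match needed
  Position 2 ('c'): matches sub[1] = 'c'
  Position 3 ('b'): no match needed
  Position 4 ('c'): no match needed
  Position 5 ('b'): no match needed
  Position 6 ('a'): no match needed
  Position 7 ('b'): no match needed
  Position 8 ('b'): no match needed
  Position 9 ('e'): no match needed
All 2 characters matched => is a subsequence

1


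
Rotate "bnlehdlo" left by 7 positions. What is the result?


Input: "bnlehdlo", rotate left by 7
First 7 characters: "bnlehdl"
Remaining characters: "o"
Concatenate remaining + first: "o" + "bnlehdl" = "obnlehdl"

obnlehdl


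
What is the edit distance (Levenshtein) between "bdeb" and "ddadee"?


Computing edit distance: "bdeb" -> "ddadee"
DP table:
           d    d    a    d    e    e
      0    1    2    3    4    5    6
  b   1    1    2    3    4    5    6
  d   2    1    1    2    3    4    5
  e   3    2    2    2    3    3    4
  b   4    3    3    3    3    4    4
Edit distance = dp[4][6] = 4

4


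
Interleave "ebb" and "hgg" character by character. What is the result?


Interleaving "ebb" and "hgg":
  Position 0: 'e' from first, 'h' from second => "eh"
  Position 1: 'b' from first, 'g' from second => "bg"
  Position 2: 'b' from first, 'g' from second => "bg"
Result: ehbgbg

ehbgbg


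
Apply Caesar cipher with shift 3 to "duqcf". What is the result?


Caesar cipher: shift "duqcf" by 3
  'd' (pos 3) + 3 = pos 6 = 'g'
  'u' (pos 20) + 3 = pos 23 = 'x'
  'q' (pos 16) + 3 = pos 19 = 't'
  'c' (pos 2) + 3 = pos 5 = 'f'
  'f' (pos 5) + 3 = pos 8 = 'i'
Result: gxtfi

gxtfi


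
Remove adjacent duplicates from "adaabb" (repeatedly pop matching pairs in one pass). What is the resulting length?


Input: adaabb
Stack-based adjacent duplicate removal:
  Read 'a': push. Stack: a
  Read 'd': push. Stack: ad
  Read 'a': push. Stack: ada
  Read 'a': matches stack top 'a' => pop. Stack: ad
  Read 'b': push. Stack: adb
  Read 'b': matches stack top 'b' => pop. Stack: ad
Final stack: "ad" (length 2)

2


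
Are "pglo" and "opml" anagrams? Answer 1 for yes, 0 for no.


Strings: "pglo", "opml"
Sorted first:  glop
Sorted second: lmop
Differ at position 0: 'g' vs 'l' => not anagrams

0


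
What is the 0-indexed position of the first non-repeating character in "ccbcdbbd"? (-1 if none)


Input: ccbcdbbd
Character frequencies:
  'b': 3
  'c': 3
  'd': 2
Scanning left to right for freq == 1:
  Position 0 ('c'): freq=3, skip
  Position 1 ('c'): freq=3, skip
  Position 2 ('b'): freq=3, skip
  Position 3 ('c'): freq=3, skip
  Position 4 ('d'): freq=2, skip
  Position 5 ('b'): freq=3, skip
  Position 6 ('b'): freq=3, skip
  Position 7 ('d'): freq=2, skip
  No unique character found => answer = -1

-1


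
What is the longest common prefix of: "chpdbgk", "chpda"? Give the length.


Words: chpdbgk, chpda
  Position 0: all 'c' => match
  Position 1: all 'h' => match
  Position 2: all 'p' => match
  Position 3: all 'd' => match
  Position 4: ('b', 'a') => mismatch, stop
LCP = "chpd" (length 4)

4


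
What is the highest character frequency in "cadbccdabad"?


Input: cadbccdabad
Character counts:
  'a': 3
  'b': 2
  'c': 3
  'd': 3
Maximum frequency: 3

3


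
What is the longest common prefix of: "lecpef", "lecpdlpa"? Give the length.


Words: lecpef, lecpdlpa
  Position 0: all 'l' => match
  Position 1: all 'e' => match
  Position 2: all 'c' => match
  Position 3: all 'p' => match
  Position 4: ('e', 'd') => mismatch, stop
LCP = "lecp" (length 4)

4


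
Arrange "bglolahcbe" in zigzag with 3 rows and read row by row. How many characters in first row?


Zigzag "bglolahcbe" into 3 rows:
Placing characters:
  'b' => row 0
  'g' => row 1
  'l' => row 2
  'o' => row 1
  'l' => row 0
  'a' => row 1
  'h' => row 2
  'c' => row 1
  'b' => row 0
  'e' => row 1
Rows:
  Row 0: "blb"
  Row 1: "goace"
  Row 2: "lh"
First row length: 3

3


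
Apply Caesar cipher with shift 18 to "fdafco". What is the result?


Caesar cipher: shift "fdafco" by 18
  'f' (pos 5) + 18 = pos 23 = 'x'
  'd' (pos 3) + 18 = pos 21 = 'v'
  'a' (pos 0) + 18 = pos 18 = 's'
  'f' (pos 5) + 18 = pos 23 = 'x'
  'c' (pos 2) + 18 = pos 20 = 'u'
  'o' (pos 14) + 18 = pos 6 = 'g'
Result: xvsxug

xvsxug


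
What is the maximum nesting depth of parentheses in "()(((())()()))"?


Input: "()(((())()()))"
Tracking depth:
  Position 0 '(': depth becomes 1
  Position 1 ')': depth becomes 0
  Position 2 '(': depth becomes 1
  Position 3 '(': depth becomes 2
  Position 4 '(': depth becomes 3
  Position 5 '(': depth becomes 4
  Position 6 ')': depth becomes 3
  Position 7 ')': depth becomes 2
  Position 8 '(': depth becomes 3
  Position 9 ')': depth becomes 2
  Position 10 '(': depth becomes 3
  Position 11 ')': depth becomes 2
  Position 12 ')': depth becomes 1
  Position 13 ')': depth becomes 0
Maximum depth reached: 4

4


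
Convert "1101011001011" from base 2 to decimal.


Input: "1101011001011" in base 2
Positional expansion:
  Digit '1' (value 1) x 2^12 = 4096
  Digit '1' (value 1) x 2^11 = 2048
  Digit '0' (value 0) x 2^10 = 0
  Digit '1' (value 1) x 2^9 = 512
  Digit '0' (value 0) x 2^8 = 0
  Digit '1' (value 1) x 2^7 = 128
  Digit '1' (value 1) x 2^6 = 64
  Digit '0' (value 0) x 2^5 = 0
  Digit '0' (value 0) x 2^4 = 0
  Digit '1' (value 1) x 2^3 = 8
  Digit '0' (value 0) x 2^2 = 0
  Digit '1' (value 1) x 2^1 = 2
  Digit '1' (value 1) x 2^0 = 1
Sum = 6859

6859


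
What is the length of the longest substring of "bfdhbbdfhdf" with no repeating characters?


Input: "bfdhbbdfhdf"
Sliding window (track last position of each char):
  Position 0 ('b'): window [0,0] length 1 -- new best
  Position 1 ('f'): window [0,1] length 2 -- new best
  Position 2 ('d'): window [0,2] length 3 -- new best
  Position 3 ('h'): window [0,3] length 4 -- new best
  Position 4 ('b'): repeat (last at 0), move window start to 1
  Position 4 ('b'): window [1,4] length 4
  Position 5 ('b'): repeat (last at 4), move window start to 5
  Position 5 ('b'): window [5,5] length 1
  Position 6 ('d'): window [5,6] length 2
  Position 7 ('f'): window [5,7] length 3
  Position 8 ('h'): window [5,8] length 4
  Position 9 ('d'): repeat (last at 6), move window start to 7
  Position 9 ('d'): window [7,9] length 3
  Position 10 ('f'): repeat (last at 7), move window start to 8
  Position 10 ('f'): window [8,10] length 3
Longest substring with no repeats: "bfdh" with length 4

4


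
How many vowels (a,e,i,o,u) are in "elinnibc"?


Input: elinnibc
Checking each character:
  'e' at position 0: vowel (running total: 1)
  'l' at position 1: consonant
  'i' at position 2: vowel (running total: 2)
  'n' at position 3: consonant
  'n' at position 4: consonant
  'i' at position 5: vowel (running total: 3)
  'b' at position 6: consonant
  'c' at position 7: consonant
Total vowels: 3

3


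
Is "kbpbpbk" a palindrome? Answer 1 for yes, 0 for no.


Input: kbpbpbk
Reversed: kbpbpbk
  Compare pos 0 ('k') with pos 6 ('k'): match
  Compare pos 1 ('b') with pos 5 ('b'): match
  Compare pos 2 ('p') with pos 4 ('p'): match
Result: palindrome

1


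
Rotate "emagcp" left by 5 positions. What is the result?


Input: "emagcp", rotate left by 5
First 5 characters: "emagc"
Remaining characters: "p"
Concatenate remaining + first: "p" + "emagc" = "pemagc"

pemagc


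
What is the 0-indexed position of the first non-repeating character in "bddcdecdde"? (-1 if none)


Input: bddcdecdde
Character frequencies:
  'b': 1
  'c': 2
  'd': 5
  'e': 2
Scanning left to right for freq == 1:
  Position 0 ('b'): unique! => answer = 0

0


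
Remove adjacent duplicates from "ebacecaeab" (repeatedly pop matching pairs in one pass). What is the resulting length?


Input: ebacecaeab
Stack-based adjacent duplicate removal:
  Read 'e': push. Stack: e
  Read 'b': push. Stack: eb
  Read 'a': push. Stack: eba
  Read 'c': push. Stack: ebac
  Read 'e': push. Stack: ebace
  Read 'c': push. Stack: ebacec
  Read 'a': push. Stack: ebaceca
  Read 'e': push. Stack: ebacecae
  Read 'a': push. Stack: ebacecaea
  Read 'b': push. Stack: ebacecaeab
Final stack: "ebacecaeab" (length 10)

10


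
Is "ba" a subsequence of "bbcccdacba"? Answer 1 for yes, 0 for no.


Check if "ba" is a subsequence of "bbcccdacba"
Greedy scan:
  Position 0 ('b'): matches sub[0] = 'b'
  Position 1 ('b'): no match needed
  Position 2 ('c'): no match needed
  Position 3 ('c'): no match needed
  Position 4 ('c'): no match needed
  Position 5 ('d'): no match needed
  Position 6 ('a'): matches sub[1] = 'a'
  Position 7 ('c'): no match needed
  Position 8 ('b'): no match needed
  Position 9 ('a'): no match needed
All 2 characters matched => is a subsequence

1


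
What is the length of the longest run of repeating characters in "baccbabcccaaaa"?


Input: "baccbabcccaaaa"
Scanning for longest run:
  Position 1 ('a'): new char, reset run to 1
  Position 2 ('c'): new char, reset run to 1
  Position 3 ('c'): continues run of 'c', length=2
  Position 4 ('b'): new char, reset run to 1
  Position 5 ('a'): new char, reset run to 1
  Position 6 ('b'): new char, reset run to 1
  Position 7 ('c'): new char, reset run to 1
  Position 8 ('c'): continues run of 'c', length=2
  Position 9 ('c'): continues run of 'c', length=3
  Position 10 ('a'): new char, reset run to 1
  Position 11 ('a'): continues run of 'a', length=2
  Position 12 ('a'): continues run of 'a', length=3
  Position 13 ('a'): continues run of 'a', length=4
Longest run: 'a' with length 4

4


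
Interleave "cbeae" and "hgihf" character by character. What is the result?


Interleaving "cbeae" and "hgihf":
  Position 0: 'c' from first, 'h' from second => "ch"
  Position 1: 'b' from first, 'g' from second => "bg"
  Position 2: 'e' from first, 'i' from second => "ei"
  Position 3: 'a' from first, 'h' from second => "ah"
  Position 4: 'e' from first, 'f' from second => "ef"
Result: chbgeiahef

chbgeiahef


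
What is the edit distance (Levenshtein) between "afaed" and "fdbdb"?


Computing edit distance: "afaed" -> "fdbdb"
DP table:
           f    d    b    d    b
      0    1    2    3    4    5
  a   1    1    2    3    4    5
  f   2    1    2    3    4    5
  a   3    2    2    3    4    5
  e   4    3    3    3    4    5
  d   5    4    3    4    3    4
Edit distance = dp[5][5] = 4

4


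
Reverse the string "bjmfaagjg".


Input: bjmfaagjg
Reading characters right to left:
  Position 8: 'g'
  Position 7: 'j'
  Position 6: 'g'
  Position 5: 'a'
  Position 4: 'a'
  Position 3: 'f'
  Position 2: 'm'
  Position 1: 'j'
  Position 0: 'b'
Reversed: gjgaafmjb

gjgaafmjb


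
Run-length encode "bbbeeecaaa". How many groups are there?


Input: bbbeeecaaa
Scanning for consecutive runs:
  Group 1: 'b' x 3 (positions 0-2)
  Group 2: 'e' x 3 (positions 3-5)
  Group 3: 'c' x 1 (positions 6-6)
  Group 4: 'a' x 3 (positions 7-9)
Total groups: 4

4


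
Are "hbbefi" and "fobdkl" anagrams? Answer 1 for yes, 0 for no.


Strings: "hbbefi", "fobdkl"
Sorted first:  bbefhi
Sorted second: bdfklo
Differ at position 1: 'b' vs 'd' => not anagrams

0


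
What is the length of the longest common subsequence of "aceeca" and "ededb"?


LCS of "aceeca" and "ededb"
DP table:
           e    d    e    d    b
      0    0    0    0    0    0
  a   0    0    0    0    0    0
  c   0    0    0    0    0    0
  e   0    1    1    1    1    1
  e   0    1    1    2    2    2
  c   0    1    1    2    2    2
  a   0    1    1    2    2    2
LCS length = dp[6][5] = 2

2


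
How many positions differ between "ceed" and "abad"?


Comparing "ceed" and "abad" position by position:
  Position 0: 'c' vs 'a' => DIFFER
  Position 1: 'e' vs 'b' => DIFFER
  Position 2: 'e' vs 'a' => DIFFER
  Position 3: 'd' vs 'd' => same
Positions that differ: 3

3


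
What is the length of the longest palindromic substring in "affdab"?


Input: "affdab"
Checking substrings for palindromes:
  [1:3] "ff" (len 2) => palindrome
Longest palindromic substring: "ff" with length 2

2


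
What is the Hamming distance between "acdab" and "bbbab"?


Comparing "acdab" and "bbbab" position by position:
  Position 0: 'a' vs 'b' => differ
  Position 1: 'c' vs 'b' => differ
  Position 2: 'd' vs 'b' => differ
  Position 3: 'a' vs 'a' => same
  Position 4: 'b' vs 'b' => same
Total differences (Hamming distance): 3

3


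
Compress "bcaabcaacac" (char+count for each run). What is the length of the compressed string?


Input: bcaabcaacac
Runs:
  'b' x 1 => "b1"
  'c' x 1 => "c1"
  'a' x 2 => "a2"
  'b' x 1 => "b1"
  'c' x 1 => "c1"
  'a' x 2 => "a2"
  'c' x 1 => "c1"
  'a' x 1 => "a1"
  'c' x 1 => "c1"
Compressed: "b1c1a2b1c1a2c1a1c1"
Compressed length: 18

18


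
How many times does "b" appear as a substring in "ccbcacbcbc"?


Searching for "b" in "ccbcacbcbc"
Scanning each position:
  Position 0: "c" => no
  Position 1: "c" => no
  Position 2: "b" => MATCH
  Position 3: "c" => no
  Position 4: "a" => no
  Position 5: "c" => no
  Position 6: "b" => MATCH
  Position 7: "c" => no
  Position 8: "b" => MATCH
  Position 9: "c" => no
Total occurrences: 3

3


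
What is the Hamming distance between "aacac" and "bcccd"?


Comparing "aacac" and "bcccd" position by position:
  Position 0: 'a' vs 'b' => differ
  Position 1: 'a' vs 'c' => differ
  Position 2: 'c' vs 'c' => same
  Position 3: 'a' vs 'c' => differ
  Position 4: 'c' vs 'd' => differ
Total differences (Hamming distance): 4

4


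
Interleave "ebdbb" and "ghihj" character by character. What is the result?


Interleaving "ebdbb" and "ghihj":
  Position 0: 'e' from first, 'g' from second => "eg"
  Position 1: 'b' from first, 'h' from second => "bh"
  Position 2: 'd' from first, 'i' from second => "di"
  Position 3: 'b' from first, 'h' from second => "bh"
  Position 4: 'b' from first, 'j' from second => "bj"
Result: egbhdibhbj

egbhdibhbj


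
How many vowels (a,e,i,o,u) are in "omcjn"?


Input: omcjn
Checking each character:
  'o' at position 0: vowel (running total: 1)
  'm' at position 1: consonant
  'c' at position 2: consonant
  'j' at position 3: consonant
  'n' at position 4: consonant
Total vowels: 1

1


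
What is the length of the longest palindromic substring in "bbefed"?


Input: "bbefed"
Checking substrings for palindromes:
  [2:5] "efe" (len 3) => palindrome
  [0:2] "bb" (len 2) => palindrome
Longest palindromic substring: "efe" with length 3

3


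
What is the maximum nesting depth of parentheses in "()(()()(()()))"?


Input: "()(()()(()()))"
Tracking depth:
  Position 0 '(': depth becomes 1
  Position 1 ')': depth becomes 0
  Position 2 '(': depth becomes 1
  Position 3 '(': depth becomes 2
  Position 4 ')': depth becomes 1
  Position 5 '(': depth becomes 2
  Position 6 ')': depth becomes 1
  Position 7 '(': depth becomes 2
  Position 8 '(': depth becomes 3
  Position 9 ')': depth becomes 2
  Position 10 '(': depth becomes 3
  Position 11 ')': depth becomes 2
  Position 12 ')': depth becomes 1
  Position 13 ')': depth becomes 0
Maximum depth reached: 3

3


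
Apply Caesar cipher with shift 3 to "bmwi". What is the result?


Caesar cipher: shift "bmwi" by 3
  'b' (pos 1) + 3 = pos 4 = 'e'
  'm' (pos 12) + 3 = pos 15 = 'p'
  'w' (pos 22) + 3 = pos 25 = 'z'
  'i' (pos 8) + 3 = pos 11 = 'l'
Result: epzl

epzl


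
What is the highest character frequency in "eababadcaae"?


Input: eababadcaae
Character counts:
  'a': 5
  'b': 2
  'c': 1
  'd': 1
  'e': 2
Maximum frequency: 5

5


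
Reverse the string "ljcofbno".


Input: ljcofbno
Reading characters right to left:
  Position 7: 'o'
  Position 6: 'n'
  Position 5: 'b'
  Position 4: 'f'
  Position 3: 'o'
  Position 2: 'c'
  Position 1: 'j'
  Position 0: 'l'
Reversed: onbfocjl

onbfocjl


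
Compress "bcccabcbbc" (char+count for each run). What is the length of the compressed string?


Input: bcccabcbbc
Runs:
  'b' x 1 => "b1"
  'c' x 3 => "c3"
  'a' x 1 => "a1"
  'b' x 1 => "b1"
  'c' x 1 => "c1"
  'b' x 2 => "b2"
  'c' x 1 => "c1"
Compressed: "b1c3a1b1c1b2c1"
Compressed length: 14

14


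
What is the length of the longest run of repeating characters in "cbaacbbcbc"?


Input: "cbaacbbcbc"
Scanning for longest run:
  Position 1 ('b'): new char, reset run to 1
  Position 2 ('a'): new char, reset run to 1
  Position 3 ('a'): continues run of 'a', length=2
  Position 4 ('c'): new char, reset run to 1
  Position 5 ('b'): new char, reset run to 1
  Position 6 ('b'): continues run of 'b', length=2
  Position 7 ('c'): new char, reset run to 1
  Position 8 ('b'): new char, reset run to 1
  Position 9 ('c'): new char, reset run to 1
Longest run: 'a' with length 2

2


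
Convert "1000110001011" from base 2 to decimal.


Input: "1000110001011" in base 2
Positional expansion:
  Digit '1' (value 1) x 2^12 = 4096
  Digit '0' (value 0) x 2^11 = 0
  Digit '0' (value 0) x 2^10 = 0
  Digit '0' (value 0) x 2^9 = 0
  Digit '1' (value 1) x 2^8 = 256
  Digit '1' (value 1) x 2^7 = 128
  Digit '0' (value 0) x 2^6 = 0
  Digit '0' (value 0) x 2^5 = 0
  Digit '0' (value 0) x 2^4 = 0
  Digit '1' (value 1) x 2^3 = 8
  Digit '0' (value 0) x 2^2 = 0
  Digit '1' (value 1) x 2^1 = 2
  Digit '1' (value 1) x 2^0 = 1
Sum = 4491

4491


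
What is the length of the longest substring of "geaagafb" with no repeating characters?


Input: "geaagafb"
Sliding window (track last position of each char):
  Position 0 ('g'): window [0,0] length 1 -- new best
  Position 1 ('e'): window [0,1] length 2 -- new best
  Position 2 ('a'): window [0,2] length 3 -- new best
  Position 3 ('a'): repeat (last at 2), move window start to 3
  Position 3 ('a'): window [3,3] length 1
  Position 4 ('g'): window [3,4] length 2
  Position 5 ('a'): repeat (last at 3), move window start to 4
  Position 5 ('a'): window [4,5] length 2
  Position 6 ('f'): window [4,6] length 3
  Position 7 ('b'): window [4,7] length 4 -- new best
Longest substring with no repeats: "gafb" with length 4

4


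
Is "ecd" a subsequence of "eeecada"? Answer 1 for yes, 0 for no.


Check if "ecd" is a subsequence of "eeecada"
Greedy scan:
  Position 0 ('e'): matches sub[0] = 'e'
  Position 1 ('e'): no match needed
  Position 2 ('e'): no match needed
  Position 3 ('c'): matches sub[1] = 'c'
  Position 4 ('a'): no match needed
  Position 5 ('d'): matches sub[2] = 'd'
  Position 6 ('a'): no match needed
All 3 characters matched => is a subsequence

1


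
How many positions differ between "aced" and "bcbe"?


Comparing "aced" and "bcbe" position by position:
  Position 0: 'a' vs 'b' => DIFFER
  Position 1: 'c' vs 'c' => same
  Position 2: 'e' vs 'b' => DIFFER
  Position 3: 'd' vs 'e' => DIFFER
Positions that differ: 3

3


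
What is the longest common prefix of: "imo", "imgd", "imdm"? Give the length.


Words: imo, imgd, imdm
  Position 0: all 'i' => match
  Position 1: all 'm' => match
  Position 2: ('o', 'g', 'd') => mismatch, stop
LCP = "im" (length 2)

2


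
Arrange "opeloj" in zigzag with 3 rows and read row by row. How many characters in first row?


Zigzag "opeloj" into 3 rows:
Placing characters:
  'o' => row 0
  'p' => row 1
  'e' => row 2
  'l' => row 1
  'o' => row 0
  'j' => row 1
Rows:
  Row 0: "oo"
  Row 1: "plj"
  Row 2: "e"
First row length: 2

2


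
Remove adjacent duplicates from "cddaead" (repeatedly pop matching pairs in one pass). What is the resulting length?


Input: cddaead
Stack-based adjacent duplicate removal:
  Read 'c': push. Stack: c
  Read 'd': push. Stack: cd
  Read 'd': matches stack top 'd' => pop. Stack: c
  Read 'a': push. Stack: ca
  Read 'e': push. Stack: cae
  Read 'a': push. Stack: caea
  Read 'd': push. Stack: caead
Final stack: "caead" (length 5)

5


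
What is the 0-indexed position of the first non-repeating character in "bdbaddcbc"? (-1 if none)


Input: bdbaddcbc
Character frequencies:
  'a': 1
  'b': 3
  'c': 2
  'd': 3
Scanning left to right for freq == 1:
  Position 0 ('b'): freq=3, skip
  Position 1 ('d'): freq=3, skip
  Position 2 ('b'): freq=3, skip
  Position 3 ('a'): unique! => answer = 3

3


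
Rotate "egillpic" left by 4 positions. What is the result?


Input: "egillpic", rotate left by 4
First 4 characters: "egil"
Remaining characters: "lpic"
Concatenate remaining + first: "lpic" + "egil" = "lpicegil"

lpicegil


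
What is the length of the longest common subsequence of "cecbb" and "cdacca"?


LCS of "cecbb" and "cdacca"
DP table:
           c    d    a    c    c    a
      0    0    0    0    0    0    0
  c   0    1    1    1    1    1    1
  e   0    1    1    1    1    1    1
  c   0    1    1    1    2    2    2
  b   0    1    1    1    2    2    2
  b   0    1    1    1    2    2    2
LCS length = dp[5][6] = 2

2


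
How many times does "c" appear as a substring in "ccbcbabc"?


Searching for "c" in "ccbcbabc"
Scanning each position:
  Position 0: "c" => MATCH
  Position 1: "c" => MATCH
  Position 2: "b" => no
  Position 3: "c" => MATCH
  Position 4: "b" => no
  Position 5: "a" => no
  Position 6: "b" => no
  Position 7: "c" => MATCH
Total occurrences: 4

4


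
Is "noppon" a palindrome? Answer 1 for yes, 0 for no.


Input: noppon
Reversed: noppon
  Compare pos 0 ('n') with pos 5 ('n'): match
  Compare pos 1 ('o') with pos 4 ('o'): match
  Compare pos 2 ('p') with pos 3 ('p'): match
Result: palindrome

1


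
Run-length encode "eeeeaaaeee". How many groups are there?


Input: eeeeaaaeee
Scanning for consecutive runs:
  Group 1: 'e' x 4 (positions 0-3)
  Group 2: 'a' x 3 (positions 4-6)
  Group 3: 'e' x 3 (positions 7-9)
Total groups: 3

3


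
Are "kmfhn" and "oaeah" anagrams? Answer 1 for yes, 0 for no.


Strings: "kmfhn", "oaeah"
Sorted first:  fhkmn
Sorted second: aaeho
Differ at position 0: 'f' vs 'a' => not anagrams

0


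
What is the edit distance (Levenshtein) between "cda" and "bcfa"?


Computing edit distance: "cda" -> "bcfa"
DP table:
           b    c    f    a
      0    1    2    3    4
  c   1    1    1    2    3
  d   2    2    2    2    3
  a   3    3    3    3    2
Edit distance = dp[3][4] = 2

2


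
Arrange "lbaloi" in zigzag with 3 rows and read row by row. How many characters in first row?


Zigzag "lbaloi" into 3 rows:
Placing characters:
  'l' => row 0
  'b' => row 1
  'a' => row 2
  'l' => row 1
  'o' => row 0
  'i' => row 1
Rows:
  Row 0: "lo"
  Row 1: "bli"
  Row 2: "a"
First row length: 2

2


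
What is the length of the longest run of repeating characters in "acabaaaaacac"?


Input: "acabaaaaacac"
Scanning for longest run:
  Position 1 ('c'): new char, reset run to 1
  Position 2 ('a'): new char, reset run to 1
  Position 3 ('b'): new char, reset run to 1
  Position 4 ('a'): new char, reset run to 1
  Position 5 ('a'): continues run of 'a', length=2
  Position 6 ('a'): continues run of 'a', length=3
  Position 7 ('a'): continues run of 'a', length=4
  Position 8 ('a'): continues run of 'a', length=5
  Position 9 ('c'): new char, reset run to 1
  Position 10 ('a'): new char, reset run to 1
  Position 11 ('c'): new char, reset run to 1
Longest run: 'a' with length 5

5


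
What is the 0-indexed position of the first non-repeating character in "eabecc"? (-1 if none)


Input: eabecc
Character frequencies:
  'a': 1
  'b': 1
  'c': 2
  'e': 2
Scanning left to right for freq == 1:
  Position 0 ('e'): freq=2, skip
  Position 1 ('a'): unique! => answer = 1

1


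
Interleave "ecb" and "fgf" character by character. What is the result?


Interleaving "ecb" and "fgf":
  Position 0: 'e' from first, 'f' from second => "ef"
  Position 1: 'c' from first, 'g' from second => "cg"
  Position 2: 'b' from first, 'f' from second => "bf"
Result: efcgbf

efcgbf


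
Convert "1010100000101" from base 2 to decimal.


Input: "1010100000101" in base 2
Positional expansion:
  Digit '1' (value 1) x 2^12 = 4096
  Digit '0' (value 0) x 2^11 = 0
  Digit '1' (value 1) x 2^10 = 1024
  Digit '0' (value 0) x 2^9 = 0
  Digit '1' (value 1) x 2^8 = 256
  Digit '0' (value 0) x 2^7 = 0
  Digit '0' (value 0) x 2^6 = 0
  Digit '0' (value 0) x 2^5 = 0
  Digit '0' (value 0) x 2^4 = 0
  Digit '0' (value 0) x 2^3 = 0
  Digit '1' (value 1) x 2^2 = 4
  Digit '0' (value 0) x 2^1 = 0
  Digit '1' (value 1) x 2^0 = 1
Sum = 5381

5381


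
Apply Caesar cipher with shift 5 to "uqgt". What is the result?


Caesar cipher: shift "uqgt" by 5
  'u' (pos 20) + 5 = pos 25 = 'z'
  'q' (pos 16) + 5 = pos 21 = 'v'
  'g' (pos 6) + 5 = pos 11 = 'l'
  't' (pos 19) + 5 = pos 24 = 'y'
Result: zvly

zvly


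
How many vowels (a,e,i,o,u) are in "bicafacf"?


Input: bicafacf
Checking each character:
  'b' at position 0: consonant
  'i' at position 1: vowel (running total: 1)
  'c' at position 2: consonant
  'a' at position 3: vowel (running total: 2)
  'f' at position 4: consonant
  'a' at position 5: vowel (running total: 3)
  'c' at position 6: consonant
  'f' at position 7: consonant
Total vowels: 3

3


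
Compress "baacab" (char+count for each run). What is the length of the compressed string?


Input: baacab
Runs:
  'b' x 1 => "b1"
  'a' x 2 => "a2"
  'c' x 1 => "c1"
  'a' x 1 => "a1"
  'b' x 1 => "b1"
Compressed: "b1a2c1a1b1"
Compressed length: 10

10


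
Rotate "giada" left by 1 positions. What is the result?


Input: "giada", rotate left by 1
First 1 characters: "g"
Remaining characters: "iada"
Concatenate remaining + first: "iada" + "g" = "iadag"

iadag


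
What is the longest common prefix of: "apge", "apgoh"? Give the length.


Words: apge, apgoh
  Position 0: all 'a' => match
  Position 1: all 'p' => match
  Position 2: all 'g' => match
  Position 3: ('e', 'o') => mismatch, stop
LCP = "apg" (length 3)

3


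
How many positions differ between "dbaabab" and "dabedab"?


Comparing "dbaabab" and "dabedab" position by position:
  Position 0: 'd' vs 'd' => same
  Position 1: 'b' vs 'a' => DIFFER
  Position 2: 'a' vs 'b' => DIFFER
  Position 3: 'a' vs 'e' => DIFFER
  Position 4: 'b' vs 'd' => DIFFER
  Position 5: 'a' vs 'a' => same
  Position 6: 'b' vs 'b' => same
Positions that differ: 4

4


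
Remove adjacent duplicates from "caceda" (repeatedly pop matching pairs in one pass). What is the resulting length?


Input: caceda
Stack-based adjacent duplicate removal:
  Read 'c': push. Stack: c
  Read 'a': push. Stack: ca
  Read 'c': push. Stack: cac
  Read 'e': push. Stack: cace
  Read 'd': push. Stack: caced
  Read 'a': push. Stack: caceda
Final stack: "caceda" (length 6)

6


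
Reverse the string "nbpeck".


Input: nbpeck
Reading characters right to left:
  Position 5: 'k'
  Position 4: 'c'
  Position 3: 'e'
  Position 2: 'p'
  Position 1: 'b'
  Position 0: 'n'
Reversed: kcepbn

kcepbn


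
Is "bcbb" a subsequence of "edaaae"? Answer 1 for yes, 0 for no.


Check if "bcbb" is a subsequence of "edaaae"
Greedy scan:
  Position 0 ('e'): no match needed
  Position 1 ('d'): no match needed
  Position 2 ('a'): no match needed
  Position 3 ('a'): no match needed
  Position 4 ('a'): no match needed
  Position 5 ('e'): no match needed
Only matched 0/4 characters => not a subsequence

0


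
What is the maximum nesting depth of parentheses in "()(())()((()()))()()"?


Input: "()(())()((()()))()()"
Tracking depth:
  Position 0 '(': depth becomes 1
  Position 1 ')': depth becomes 0
  Position 2 '(': depth becomes 1
  Position 3 '(': depth becomes 2
  Position 4 ')': depth becomes 1
  Position 5 ')': depth becomes 0
  Position 6 '(': depth becomes 1
  Position 7 ')': depth becomes 0
  Position 8 '(': depth becomes 1
  Position 9 '(': depth becomes 2
  Position 10 '(': depth becomes 3
  Position 11 ')': depth becomes 2
  Position 12 '(': depth becomes 3
  Position 13 ')': depth becomes 2
  Position 14 ')': depth becomes 1
  Position 15 ')': depth becomes 0
  Position 16 '(': depth becomes 1
  Position 17 ')': depth becomes 0
  Position 18 '(': depth becomes 1
  Position 19 ')': depth becomes 0
Maximum depth reached: 3

3


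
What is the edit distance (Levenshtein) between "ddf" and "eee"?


Computing edit distance: "ddf" -> "eee"
DP table:
           e    e    e
      0    1    2    3
  d   1    1    2    3
  d   2    2    2    3
  f   3    3    3    3
Edit distance = dp[3][3] = 3

3


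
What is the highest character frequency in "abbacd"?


Input: abbacd
Character counts:
  'a': 2
  'b': 2
  'c': 1
  'd': 1
Maximum frequency: 2

2


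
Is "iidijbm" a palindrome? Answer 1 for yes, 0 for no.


Input: iidijbm
Reversed: mbjidii
  Compare pos 0 ('i') with pos 6 ('m'): MISMATCH
  Compare pos 1 ('i') with pos 5 ('b'): MISMATCH
  Compare pos 2 ('d') with pos 4 ('j'): MISMATCH
Result: not a palindrome

0


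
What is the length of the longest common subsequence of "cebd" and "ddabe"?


LCS of "cebd" and "ddabe"
DP table:
           d    d    a    b    e
      0    0    0    0    0    0
  c   0    0    0    0    0    0
  e   0    0    0    0    0    1
  b   0    0    0    0    1    1
  d   0    1    1    1    1    1
LCS length = dp[4][5] = 1

1


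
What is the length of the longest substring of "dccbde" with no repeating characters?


Input: "dccbde"
Sliding window (track last position of each char):
  Position 0 ('d'): window [0,0] length 1 -- new best
  Position 1 ('c'): window [0,1] length 2 -- new best
  Position 2 ('c'): repeat (last at 1), move window start to 2
  Position 2 ('c'): window [2,2] length 1
  Position 3 ('b'): window [2,3] length 2
  Position 4 ('d'): window [2,4] length 3 -- new best
  Position 5 ('e'): window [2,5] length 4 -- new best
Longest substring with no repeats: "cbde" with length 4

4


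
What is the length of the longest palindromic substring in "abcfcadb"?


Input: "abcfcadb"
Checking substrings for palindromes:
  [2:5] "cfc" (len 3) => palindrome
Longest palindromic substring: "cfc" with length 3

3


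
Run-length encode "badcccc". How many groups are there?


Input: badcccc
Scanning for consecutive runs:
  Group 1: 'b' x 1 (positions 0-0)
  Group 2: 'a' x 1 (positions 1-1)
  Group 3: 'd' x 1 (positions 2-2)
  Group 4: 'c' x 4 (positions 3-6)
Total groups: 4

4


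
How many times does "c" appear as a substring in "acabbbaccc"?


Searching for "c" in "acabbbaccc"
Scanning each position:
  Position 0: "a" => no
  Position 1: "c" => MATCH
  Position 2: "a" => no
  Position 3: "b" => no
  Position 4: "b" => no
  Position 5: "b" => no
  Position 6: "a" => no
  Position 7: "c" => MATCH
  Position 8: "c" => MATCH
  Position 9: "c" => MATCH
Total occurrences: 4

4


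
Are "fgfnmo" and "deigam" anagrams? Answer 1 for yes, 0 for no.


Strings: "fgfnmo", "deigam"
Sorted first:  ffgmno
Sorted second: adegim
Differ at position 0: 'f' vs 'a' => not anagrams

0


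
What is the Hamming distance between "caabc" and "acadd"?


Comparing "caabc" and "acadd" position by position:
  Position 0: 'c' vs 'a' => differ
  Position 1: 'a' vs 'c' => differ
  Position 2: 'a' vs 'a' => same
  Position 3: 'b' vs 'd' => differ
  Position 4: 'c' vs 'd' => differ
Total differences (Hamming distance): 4

4


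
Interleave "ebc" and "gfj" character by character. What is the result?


Interleaving "ebc" and "gfj":
  Position 0: 'e' from first, 'g' from second => "eg"
  Position 1: 'b' from first, 'f' from second => "bf"
  Position 2: 'c' from first, 'j' from second => "cj"
Result: egbfcj

egbfcj


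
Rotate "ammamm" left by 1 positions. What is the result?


Input: "ammamm", rotate left by 1
First 1 characters: "a"
Remaining characters: "mmamm"
Concatenate remaining + first: "mmamm" + "a" = "mmamma"

mmamma


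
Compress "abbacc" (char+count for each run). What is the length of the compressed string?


Input: abbacc
Runs:
  'a' x 1 => "a1"
  'b' x 2 => "b2"
  'a' x 1 => "a1"
  'c' x 2 => "c2"
Compressed: "a1b2a1c2"
Compressed length: 8

8


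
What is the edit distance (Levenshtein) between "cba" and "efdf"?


Computing edit distance: "cba" -> "efdf"
DP table:
           e    f    d    f
      0    1    2    3    4
  c   1    1    2    3    4
  b   2    2    2    3    4
  a   3    3    3    3    4
Edit distance = dp[3][4] = 4

4


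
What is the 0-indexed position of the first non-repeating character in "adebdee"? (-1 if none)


Input: adebdee
Character frequencies:
  'a': 1
  'b': 1
  'd': 2
  'e': 3
Scanning left to right for freq == 1:
  Position 0 ('a'): unique! => answer = 0

0


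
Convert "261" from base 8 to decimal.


Input: "261" in base 8
Positional expansion:
  Digit '2' (value 2) x 8^2 = 128
  Digit '6' (value 6) x 8^1 = 48
  Digit '1' (value 1) x 8^0 = 1
Sum = 177

177


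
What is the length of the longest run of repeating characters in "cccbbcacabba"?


Input: "cccbbcacabba"
Scanning for longest run:
  Position 1 ('c'): continues run of 'c', length=2
  Position 2 ('c'): continues run of 'c', length=3
  Position 3 ('b'): new char, reset run to 1
  Position 4 ('b'): continues run of 'b', length=2
  Position 5 ('c'): new char, reset run to 1
  Position 6 ('a'): new char, reset run to 1
  Position 7 ('c'): new char, reset run to 1
  Position 8 ('a'): new char, reset run to 1
  Position 9 ('b'): new char, reset run to 1
  Position 10 ('b'): continues run of 'b', length=2
  Position 11 ('a'): new char, reset run to 1
Longest run: 'c' with length 3

3


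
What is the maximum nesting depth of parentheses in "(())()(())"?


Input: "(())()(())"
Tracking depth:
  Position 0 '(': depth becomes 1
  Position 1 '(': depth becomes 2
  Position 2 ')': depth becomes 1
  Position 3 ')': depth becomes 0
  Position 4 '(': depth becomes 1
  Position 5 ')': depth becomes 0
  Position 6 '(': depth becomes 1
  Position 7 '(': depth becomes 2
  Position 8 ')': depth becomes 1
  Position 9 ')': depth becomes 0
Maximum depth reached: 2

2


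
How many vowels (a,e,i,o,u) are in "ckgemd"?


Input: ckgemd
Checking each character:
  'c' at position 0: consonant
  'k' at position 1: consonant
  'g' at position 2: consonant
  'e' at position 3: vowel (running total: 1)
  'm' at position 4: consonant
  'd' at position 5: consonant
Total vowels: 1

1


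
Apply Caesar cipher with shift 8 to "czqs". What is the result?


Caesar cipher: shift "czqs" by 8
  'c' (pos 2) + 8 = pos 10 = 'k'
  'z' (pos 25) + 8 = pos 7 = 'h'
  'q' (pos 16) + 8 = pos 24 = 'y'
  's' (pos 18) + 8 = pos 0 = 'a'
Result: khya

khya


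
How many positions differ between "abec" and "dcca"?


Comparing "abec" and "dcca" position by position:
  Position 0: 'a' vs 'd' => DIFFER
  Position 1: 'b' vs 'c' => DIFFER
  Position 2: 'e' vs 'c' => DIFFER
  Position 3: 'c' vs 'a' => DIFFER
Positions that differ: 4

4


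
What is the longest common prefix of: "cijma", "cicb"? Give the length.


Words: cijma, cicb
  Position 0: all 'c' => match
  Position 1: all 'i' => match
  Position 2: ('j', 'c') => mismatch, stop
LCP = "ci" (length 2)

2


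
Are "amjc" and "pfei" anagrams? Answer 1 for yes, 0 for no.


Strings: "amjc", "pfei"
Sorted first:  acjm
Sorted second: efip
Differ at position 0: 'a' vs 'e' => not anagrams

0


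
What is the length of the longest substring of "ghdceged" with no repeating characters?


Input: "ghdceged"
Sliding window (track last position of each char):
  Position 0 ('g'): window [0,0] length 1 -- new best
  Position 1 ('h'): window [0,1] length 2 -- new best
  Position 2 ('d'): window [0,2] length 3 -- new best
  Position 3 ('c'): window [0,3] length 4 -- new best
  Position 4 ('e'): window [0,4] length 5 -- new best
  Position 5 ('g'): repeat (last at 0), move window start to 1
  Position 5 ('g'): window [1,5] length 5
  Position 6 ('e'): repeat (last at 4), move window start to 5
  Position 6 ('e'): window [5,6] length 2
  Position 7 ('d'): window [5,7] length 3
Longest substring with no repeats: "ghdce" with length 5

5


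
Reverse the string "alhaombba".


Input: alhaombba
Reading characters right to left:
  Position 8: 'a'
  Position 7: 'b'
  Position 6: 'b'
  Position 5: 'm'
  Position 4: 'o'
  Position 3: 'a'
  Position 2: 'h'
  Position 1: 'l'
  Position 0: 'a'
Reversed: abbmoahla

abbmoahla


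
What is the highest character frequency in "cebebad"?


Input: cebebad
Character counts:
  'a': 1
  'b': 2
  'c': 1
  'd': 1
  'e': 2
Maximum frequency: 2

2


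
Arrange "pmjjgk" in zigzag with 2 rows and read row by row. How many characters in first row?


Zigzag "pmjjgk" into 2 rows:
Placing characters:
  'p' => row 0
  'm' => row 1
  'j' => row 0
  'j' => row 1
  'g' => row 0
  'k' => row 1
Rows:
  Row 0: "pjg"
  Row 1: "mjk"
First row length: 3

3


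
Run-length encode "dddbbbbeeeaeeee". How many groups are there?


Input: dddbbbbeeeaeeee
Scanning for consecutive runs:
  Group 1: 'd' x 3 (positions 0-2)
  Group 2: 'b' x 4 (positions 3-6)
  Group 3: 'e' x 3 (positions 7-9)
  Group 4: 'a' x 1 (positions 10-10)
  Group 5: 'e' x 4 (positions 11-14)
Total groups: 5

5


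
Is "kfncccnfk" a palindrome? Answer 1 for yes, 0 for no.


Input: kfncccnfk
Reversed: kfncccnfk
  Compare pos 0 ('k') with pos 8 ('k'): match
  Compare pos 1 ('f') with pos 7 ('f'): match
  Compare pos 2 ('n') with pos 6 ('n'): match
  Compare pos 3 ('c') with pos 5 ('c'): match
Result: palindrome

1


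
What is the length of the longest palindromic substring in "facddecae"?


Input: "facddecae"
Checking substrings for palindromes:
  [3:5] "dd" (len 2) => palindrome
Longest palindromic substring: "dd" with length 2

2


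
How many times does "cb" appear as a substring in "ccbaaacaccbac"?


Searching for "cb" in "ccbaaacaccbac"
Scanning each position:
  Position 0: "cc" => no
  Position 1: "cb" => MATCH
  Position 2: "ba" => no
  Position 3: "aa" => no
  Position 4: "aa" => no
  Position 5: "ac" => no
  Position 6: "ca" => no
  Position 7: "ac" => no
  Position 8: "cc" => no
  Position 9: "cb" => MATCH
  Position 10: "ba" => no
  Position 11: "ac" => no
Total occurrences: 2

2
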